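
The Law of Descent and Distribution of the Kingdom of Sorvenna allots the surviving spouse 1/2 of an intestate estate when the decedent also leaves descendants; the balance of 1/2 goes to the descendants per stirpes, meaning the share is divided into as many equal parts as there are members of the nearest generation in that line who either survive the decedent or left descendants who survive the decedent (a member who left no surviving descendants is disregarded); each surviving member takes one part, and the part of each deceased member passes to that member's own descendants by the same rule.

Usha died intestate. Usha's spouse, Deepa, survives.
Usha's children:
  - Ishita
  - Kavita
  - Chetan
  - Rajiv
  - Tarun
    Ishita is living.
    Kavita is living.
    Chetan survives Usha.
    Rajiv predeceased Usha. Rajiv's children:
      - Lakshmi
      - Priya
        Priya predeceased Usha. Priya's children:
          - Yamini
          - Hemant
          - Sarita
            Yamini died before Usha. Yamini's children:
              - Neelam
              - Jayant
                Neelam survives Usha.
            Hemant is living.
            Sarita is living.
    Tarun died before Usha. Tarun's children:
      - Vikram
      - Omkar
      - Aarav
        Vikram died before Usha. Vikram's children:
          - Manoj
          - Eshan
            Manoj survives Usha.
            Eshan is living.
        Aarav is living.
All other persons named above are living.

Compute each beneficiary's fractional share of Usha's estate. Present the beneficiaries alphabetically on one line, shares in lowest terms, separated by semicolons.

Aarav 1/30; Chetan 1/10; Deepa 1/2; Eshan 1/60; Hemant 1/60; Ishita 1/10; Jayant 1/120; Kavita 1/10; Lakshmi 1/20; Manoj 1/60; Neelam 1/120; Omkar 1/30; Sarita 1/60

Deepa, as surviving spouse, takes 1/2.
The remaining 1/2 passes to Usha's descendants per stirpes.
The 1/2 is divided into 5 equal shares of 1/10 among Ishita, Kavita, Chetan, Rajiv, Tarun.
Ishita is living and takes 1/10.
Kavita is living and takes 1/10.
Chetan is living and takes 1/10.
Rajiv predeceased; the 1/10 allotted to Rajiv's branch passes to Rajiv's issue by representation.
The 1/10 is divided into 2 equal shares of 1/20 among Lakshmi, Priya.
Lakshmi is living and takes 1/20.
Priya predeceased; the 1/20 allotted to Priya's branch passes to Priya's issue by representation.
The 1/20 is divided into 3 equal shares of 1/60 among Yamini, Hemant, Sarita.
Yamini predeceased; the 1/60 allotted to Yamini's branch passes to Yamini's issue by representation.
The 1/60 is divided into 2 equal shares of 1/120 among Neelam, Jayant.
Neelam is living and takes 1/120.
Jayant is living and takes 1/120.
Hemant is living and takes 1/60.
Sarita is living and takes 1/60.
Tarun predeceased; the 1/10 allotted to Tarun's branch passes to Tarun's issue by representation.
The 1/10 is divided into 3 equal shares of 1/30 among Vikram, Omkar, Aarav.
Vikram predeceased; the 1/30 allotted to Vikram's branch passes to Vikram's issue by representation.
The 1/30 is divided into 2 equal shares of 1/60 among Manoj, Eshan.
Manoj is living and takes 1/60.
Eshan is living and takes 1/60.
Omkar is living and takes 1/30.
Aarav is living and takes 1/30.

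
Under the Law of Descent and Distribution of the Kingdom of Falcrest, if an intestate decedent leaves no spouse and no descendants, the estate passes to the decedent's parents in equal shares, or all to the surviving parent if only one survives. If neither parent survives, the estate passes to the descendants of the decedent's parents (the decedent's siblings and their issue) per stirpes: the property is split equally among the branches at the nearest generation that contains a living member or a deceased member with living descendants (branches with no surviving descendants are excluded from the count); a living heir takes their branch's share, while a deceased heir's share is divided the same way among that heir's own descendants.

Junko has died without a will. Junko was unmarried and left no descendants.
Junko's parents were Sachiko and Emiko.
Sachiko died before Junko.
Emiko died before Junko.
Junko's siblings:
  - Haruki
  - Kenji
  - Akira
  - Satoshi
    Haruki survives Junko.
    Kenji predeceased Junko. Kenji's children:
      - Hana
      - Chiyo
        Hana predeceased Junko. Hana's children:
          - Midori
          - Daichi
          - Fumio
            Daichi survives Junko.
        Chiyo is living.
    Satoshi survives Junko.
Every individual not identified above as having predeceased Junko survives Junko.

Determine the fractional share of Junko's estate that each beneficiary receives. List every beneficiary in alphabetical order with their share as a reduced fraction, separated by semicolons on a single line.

Akira 1/4; Chiyo 1/8; Daichi 1/24; Fumio 1/24; Haruki 1/4; Midori 1/24; Satoshi 1/4

Neither parent survives and there are no descendants, so the estate passes to Junko's siblings and their issue per stirpes.
The estate is divided into 4 equal shares of 1/4 among Haruki, Kenji, Akira, Satoshi.
Haruki is living and takes 1/4.
Kenji predeceased; the 1/4 allotted to Kenji's branch passes to Kenji's issue by representation.
The 1/4 is divided into 2 equal shares of 1/8 among Hana, Chiyo.
Hana predeceased; the 1/8 allotted to Hana's branch passes to Hana's issue by representation.
The 1/8 is divided into 3 equal shares of 1/24 among Midori, Daichi, Fumio.
Midori is living and takes 1/24.
Daichi is living and takes 1/24.
Fumio is living and takes 1/24.
Chiyo is living and takes 1/8.
Akira is living and takes 1/4.
Satoshi is living and takes 1/4.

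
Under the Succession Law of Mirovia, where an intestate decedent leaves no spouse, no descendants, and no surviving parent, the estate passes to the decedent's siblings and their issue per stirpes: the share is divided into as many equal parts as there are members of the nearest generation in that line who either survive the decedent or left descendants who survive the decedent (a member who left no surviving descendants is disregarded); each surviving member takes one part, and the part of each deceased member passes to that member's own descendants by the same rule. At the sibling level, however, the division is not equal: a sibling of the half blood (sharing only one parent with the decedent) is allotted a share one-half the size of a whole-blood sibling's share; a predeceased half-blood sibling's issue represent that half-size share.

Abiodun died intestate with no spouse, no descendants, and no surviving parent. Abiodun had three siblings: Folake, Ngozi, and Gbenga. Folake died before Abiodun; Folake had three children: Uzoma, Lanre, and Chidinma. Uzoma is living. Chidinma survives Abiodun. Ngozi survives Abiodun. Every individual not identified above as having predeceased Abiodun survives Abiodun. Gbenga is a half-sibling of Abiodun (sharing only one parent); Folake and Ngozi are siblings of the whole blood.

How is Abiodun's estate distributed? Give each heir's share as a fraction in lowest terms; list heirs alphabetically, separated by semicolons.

Chidinma 2/15; Gbenga 1/5; Lanre 2/15; Ngozi 2/5; Uzoma 2/15

No spouse, descendants, or parent survives, so the estate passes to Abiodun's siblings per stirpes.
Half-blood siblings count for one-half the weight of whole-blood siblings at the initial division.
Dividing 1 in proportion to weights (total weight 5/2): Folake (weight 1) → 2/5; Ngozi (weight 1) → 2/5; Gbenga (weight 1/2) → 1/5.
Folake predeceased; the 2/5 allotted to Folake's branch passes to Folake's issue by representation.
The 2/5 is divided into 3 equal shares of 2/15 among Uzoma, Lanre, Chidinma.
Uzoma is living and takes 2/15.
Lanre is living and takes 2/15.
Chidinma is living and takes 2/15.
Ngozi is living and takes 2/5.
Gbenga is living and takes 1/5.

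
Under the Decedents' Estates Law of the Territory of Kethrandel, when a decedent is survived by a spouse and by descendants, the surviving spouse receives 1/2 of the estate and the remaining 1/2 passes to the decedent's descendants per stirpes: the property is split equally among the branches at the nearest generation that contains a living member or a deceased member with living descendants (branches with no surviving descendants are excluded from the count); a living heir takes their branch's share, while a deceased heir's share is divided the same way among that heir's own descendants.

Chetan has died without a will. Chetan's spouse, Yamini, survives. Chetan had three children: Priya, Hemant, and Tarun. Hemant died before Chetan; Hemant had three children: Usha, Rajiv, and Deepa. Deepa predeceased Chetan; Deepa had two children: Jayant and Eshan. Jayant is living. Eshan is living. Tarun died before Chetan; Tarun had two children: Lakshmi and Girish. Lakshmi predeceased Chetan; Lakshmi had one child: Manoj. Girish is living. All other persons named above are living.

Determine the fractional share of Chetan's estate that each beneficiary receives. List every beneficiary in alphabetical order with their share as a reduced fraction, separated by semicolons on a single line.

Eshan 1/36; Girish 1/12; Jayant 1/36; Manoj 1/12; Priya 1/6; Rajiv 1/18; Usha 1/18; Yamini 1/2

Yamini, as surviving spouse, takes 1/2.
The remaining 1/2 passes to Chetan's descendants per stirpes.
The 1/2 is divided into 3 equal shares of 1/6 among Priya, Hemant, Tarun.
Priya is living and takes 1/6.
Hemant predeceased; the 1/6 allotted to Hemant's branch passes to Hemant's issue by representation.
The 1/6 is divided into 3 equal shares of 1/18 among Usha, Rajiv, Deepa.
Usha is living and takes 1/18.
Rajiv is living and takes 1/18.
Deepa predeceased; the 1/18 allotted to Deepa's branch passes to Deepa's issue by representation.
The 1/18 is divided into 2 equal shares of 1/36 among Jayant, Eshan.
Jayant is living and takes 1/36.
Eshan is living and takes 1/36.
Tarun predeceased; the 1/6 allotted to Tarun's branch passes to Tarun's issue by representation.
The 1/6 is divided into 2 equal shares of 1/12 among Lakshmi, Girish.
Lakshmi predeceased; the 1/12 allotted to Lakshmi's branch passes to Lakshmi's issue by representation.
Manoj is the sole taker at this level and receives the full 1/12.
Girish is living and takes 1/12.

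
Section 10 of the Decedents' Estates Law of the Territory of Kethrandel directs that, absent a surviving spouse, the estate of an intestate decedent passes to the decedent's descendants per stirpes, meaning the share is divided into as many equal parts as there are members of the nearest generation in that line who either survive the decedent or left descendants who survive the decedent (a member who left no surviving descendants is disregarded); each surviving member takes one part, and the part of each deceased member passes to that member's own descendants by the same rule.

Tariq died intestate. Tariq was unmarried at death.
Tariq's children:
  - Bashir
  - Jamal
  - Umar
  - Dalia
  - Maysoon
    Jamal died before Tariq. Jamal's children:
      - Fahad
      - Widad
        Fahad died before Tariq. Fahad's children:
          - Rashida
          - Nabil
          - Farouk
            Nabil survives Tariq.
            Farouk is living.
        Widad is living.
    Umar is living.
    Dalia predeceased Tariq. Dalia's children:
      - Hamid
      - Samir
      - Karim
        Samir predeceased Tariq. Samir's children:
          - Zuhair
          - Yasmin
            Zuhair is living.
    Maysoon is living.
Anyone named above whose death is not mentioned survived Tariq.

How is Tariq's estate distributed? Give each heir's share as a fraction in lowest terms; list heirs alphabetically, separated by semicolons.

Bashir 1/5; Farouk 1/30; Hamid 1/15; Karim 1/15; Maysoon 1/5; Nabil 1/30; Rashida 1/30; Umar 1/5; Widad 1/10; Yasmin 1/30; Zuhair 1/30

There is no surviving spouse, so the entire estate passes to Tariq's descendants per stirpes.
The estate is divided into 5 equal shares of 1/5 among Bashir, Jamal, Umar, Dalia, Maysoon.
Bashir is living and takes 1/5.
Jamal predeceased; the 1/5 allotted to Jamal's branch passes to Jamal's issue by representation.
The 1/5 is divided into 2 equal shares of 1/10 among Fahad, Widad.
Fahad predeceased; the 1/10 allotted to Fahad's branch passes to Fahad's issue by representation.
The 1/10 is divided into 3 equal shares of 1/30 among Rashida, Nabil, Farouk.
Rashida is living and takes 1/30.
Nabil is living and takes 1/30.
Farouk is living and takes 1/30.
Widad is living and takes 1/10.
Umar is living and takes 1/5.
Dalia predeceased; the 1/5 allotted to Dalia's branch passes to Dalia's issue by representation.
The 1/5 is divided into 3 equal shares of 1/15 among Hamid, Samir, Karim.
Hamid is living and takes 1/15.
Samir predeceased; the 1/15 allotted to Samir's branch passes to Samir's issue by representation.
The 1/15 is divided into 2 equal shares of 1/30 among Zuhair, Yasmin.
Zuhair is living and takes 1/30.
Yasmin is living and takes 1/30.
Karim is living and takes 1/15.
Maysoon is living and takes 1/5.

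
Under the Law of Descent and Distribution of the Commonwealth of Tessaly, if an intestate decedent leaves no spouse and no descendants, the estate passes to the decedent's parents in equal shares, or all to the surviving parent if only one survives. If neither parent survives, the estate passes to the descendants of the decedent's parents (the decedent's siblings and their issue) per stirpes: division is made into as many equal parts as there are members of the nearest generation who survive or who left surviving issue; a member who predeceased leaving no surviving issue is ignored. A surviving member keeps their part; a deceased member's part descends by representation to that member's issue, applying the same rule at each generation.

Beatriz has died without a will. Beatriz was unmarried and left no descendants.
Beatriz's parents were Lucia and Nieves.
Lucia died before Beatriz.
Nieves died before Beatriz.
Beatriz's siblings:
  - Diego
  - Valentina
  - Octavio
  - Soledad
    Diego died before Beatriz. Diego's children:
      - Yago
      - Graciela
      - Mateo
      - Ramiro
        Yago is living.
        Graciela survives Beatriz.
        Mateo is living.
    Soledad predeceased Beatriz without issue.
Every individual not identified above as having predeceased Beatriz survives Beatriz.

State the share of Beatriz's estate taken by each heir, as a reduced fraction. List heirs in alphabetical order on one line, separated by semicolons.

Neither parent survives and there are no descendants, so the estate passes to Beatriz's siblings and their issue per stirpes.
Soledad left no surviving issue, so that branch lapses and is disregarded.
The estate is divided into 3 equal shares of 1/3 among Diego, Valentina, Octavio.
Diego predeceased; the 1/3 allotted to Diego's branch passes to Diego's issue by representation.
The 1/3 is divided into 4 equal shares of 1/12 among Yago, Graciela, Mateo, Ramiro.
Yago is living and takes 1/12.
Graciela is living and takes 1/12.
Mateo is living and takes 1/12.
Ramiro is living and takes 1/12.
Valentina is living and takes 1/3.
Octavio is living and takes 1/3.

Graciela 1/12; Mateo 1/12; Octavio 1/3; Ramiro 1/12; Valentina 1/3; Yago 1/12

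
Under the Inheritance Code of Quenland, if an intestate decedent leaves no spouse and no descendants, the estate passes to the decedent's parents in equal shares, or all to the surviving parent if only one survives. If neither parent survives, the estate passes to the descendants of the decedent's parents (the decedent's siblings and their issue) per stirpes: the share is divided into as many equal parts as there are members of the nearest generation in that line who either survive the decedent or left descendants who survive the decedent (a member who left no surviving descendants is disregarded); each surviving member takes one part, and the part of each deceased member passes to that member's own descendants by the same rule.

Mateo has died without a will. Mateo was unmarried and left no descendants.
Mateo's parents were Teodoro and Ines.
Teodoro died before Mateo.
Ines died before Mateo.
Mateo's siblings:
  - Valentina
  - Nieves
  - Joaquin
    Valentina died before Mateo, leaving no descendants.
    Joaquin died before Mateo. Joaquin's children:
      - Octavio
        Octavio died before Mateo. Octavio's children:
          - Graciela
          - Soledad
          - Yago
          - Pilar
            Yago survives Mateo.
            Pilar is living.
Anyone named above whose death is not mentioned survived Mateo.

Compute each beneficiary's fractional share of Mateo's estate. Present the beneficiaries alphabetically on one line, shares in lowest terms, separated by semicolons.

Graciela 1/8; Nieves 1/2; Pilar 1/8; Soledad 1/8; Yago 1/8

Neither parent survives and there are no descendants, so the estate passes to Mateo's siblings and their issue per stirpes.
Valentina left no surviving issue, so that branch lapses and is disregarded.
The estate is divided into 2 equal shares of 1/2 among Nieves, Joaquin.
Nieves is living and takes 1/2.
Joaquin predeceased; the 1/2 allotted to Joaquin's branch passes to Joaquin's issue by representation.
Octavio's line is the sole branch at this level, so the full 1/2 passes to Octavio's issue by representation.
The 1/2 is divided into 4 equal shares of 1/8 among Graciela, Soledad, Yago, Pilar.
Graciela is living and takes 1/8.
Soledad is living and takes 1/8.
Yago is living and takes 1/8.
Pilar is living and takes 1/8.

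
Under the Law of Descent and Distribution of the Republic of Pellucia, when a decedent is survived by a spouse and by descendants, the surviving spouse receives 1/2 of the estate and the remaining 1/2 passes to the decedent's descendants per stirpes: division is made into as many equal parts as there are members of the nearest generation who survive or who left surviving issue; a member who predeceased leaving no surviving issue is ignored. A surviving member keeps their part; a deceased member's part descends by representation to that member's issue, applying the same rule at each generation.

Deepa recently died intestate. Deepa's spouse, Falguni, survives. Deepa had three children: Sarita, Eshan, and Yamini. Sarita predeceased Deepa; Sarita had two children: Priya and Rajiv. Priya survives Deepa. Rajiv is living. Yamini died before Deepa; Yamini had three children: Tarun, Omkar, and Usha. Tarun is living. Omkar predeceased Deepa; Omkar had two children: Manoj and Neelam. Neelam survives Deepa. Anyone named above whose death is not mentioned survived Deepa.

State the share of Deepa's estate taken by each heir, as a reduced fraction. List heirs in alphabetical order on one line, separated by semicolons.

Eshan 1/6; Falguni 1/2; Manoj 1/36; Neelam 1/36; Priya 1/12; Rajiv 1/12; Tarun 1/18; Usha 1/18

Falguni, as surviving spouse, takes 1/2.
The remaining 1/2 passes to Deepa's descendants per stirpes.
The 1/2 is divided into 3 equal shares of 1/6 among Sarita, Eshan, Yamini.
Sarita predeceased; the 1/6 allotted to Sarita's branch passes to Sarita's issue by representation.
The 1/6 is divided into 2 equal shares of 1/12 among Priya, Rajiv.
Priya is living and takes 1/12.
Rajiv is living and takes 1/12.
Eshan is living and takes 1/6.
Yamini predeceased; the 1/6 allotted to Yamini's branch passes to Yamini's issue by representation.
The 1/6 is divided into 3 equal shares of 1/18 among Tarun, Omkar, Usha.
Tarun is living and takes 1/18.
Omkar predeceased; the 1/18 allotted to Omkar's branch passes to Omkar's issue by representation.
The 1/18 is divided into 2 equal shares of 1/36 among Manoj, Neelam.
Manoj is living and takes 1/36.
Neelam is living and takes 1/36.
Usha is living and takes 1/18.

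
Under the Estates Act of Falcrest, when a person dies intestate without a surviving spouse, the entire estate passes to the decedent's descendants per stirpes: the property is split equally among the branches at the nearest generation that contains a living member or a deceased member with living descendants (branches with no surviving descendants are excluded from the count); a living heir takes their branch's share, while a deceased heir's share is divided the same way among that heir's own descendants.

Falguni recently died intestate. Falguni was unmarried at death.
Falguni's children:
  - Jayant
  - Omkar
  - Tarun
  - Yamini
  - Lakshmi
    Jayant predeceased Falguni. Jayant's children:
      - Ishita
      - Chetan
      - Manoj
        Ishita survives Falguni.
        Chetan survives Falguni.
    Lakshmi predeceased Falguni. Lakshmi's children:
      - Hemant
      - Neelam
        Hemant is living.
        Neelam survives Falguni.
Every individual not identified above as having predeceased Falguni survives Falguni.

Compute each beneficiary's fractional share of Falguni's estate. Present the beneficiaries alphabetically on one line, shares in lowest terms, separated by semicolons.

Chetan 1/15; Hemant 1/10; Ishita 1/15; Manoj 1/15; Neelam 1/10; Omkar 1/5; Tarun 1/5; Yamini 1/5

There is no surviving spouse, so the entire estate passes to Falguni's descendants per stirpes.
The estate is divided into 5 equal shares of 1/5 among Jayant, Omkar, Tarun, Yamini, Lakshmi.
Jayant predeceased; the 1/5 allotted to Jayant's branch passes to Jayant's issue by representation.
The 1/5 is divided into 3 equal shares of 1/15 among Ishita, Chetan, Manoj.
Ishita is living and takes 1/15.
Chetan is living and takes 1/15.
Manoj is living and takes 1/15.
Omkar is living and takes 1/5.
Tarun is living and takes 1/5.
Yamini is living and takes 1/5.
Lakshmi predeceased; the 1/5 allotted to Lakshmi's branch passes to Lakshmi's issue by representation.
The 1/5 is divided into 2 equal shares of 1/10 among Hemant, Neelam.
Hemant is living and takes 1/10.
Neelam is living and takes 1/10.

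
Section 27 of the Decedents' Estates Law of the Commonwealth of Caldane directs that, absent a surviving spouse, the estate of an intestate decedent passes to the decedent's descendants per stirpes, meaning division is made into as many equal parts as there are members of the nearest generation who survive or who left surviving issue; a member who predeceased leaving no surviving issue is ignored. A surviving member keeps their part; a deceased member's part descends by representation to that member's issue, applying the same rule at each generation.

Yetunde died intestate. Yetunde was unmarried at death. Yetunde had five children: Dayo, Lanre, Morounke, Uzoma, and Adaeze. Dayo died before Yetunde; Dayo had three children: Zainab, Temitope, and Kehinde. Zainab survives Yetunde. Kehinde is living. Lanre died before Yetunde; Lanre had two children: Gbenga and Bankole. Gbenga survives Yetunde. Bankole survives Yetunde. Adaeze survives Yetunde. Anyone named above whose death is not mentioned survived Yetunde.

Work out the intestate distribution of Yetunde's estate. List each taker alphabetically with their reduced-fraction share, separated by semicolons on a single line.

There is no surviving spouse, so the entire estate passes to Yetunde's descendants per stirpes.
The estate is divided into 5 equal shares of 1/5 among Dayo, Lanre, Morounke, Uzoma, Adaeze.
Dayo predeceased; the 1/5 allotted to Dayo's branch passes to Dayo's issue by representation.
The 1/5 is divided into 3 equal shares of 1/15 among Zainab, Temitope, Kehinde.
Zainab is living and takes 1/15.
Temitope is living and takes 1/15.
Kehinde is living and takes 1/15.
Lanre predeceased; the 1/5 allotted to Lanre's branch passes to Lanre's issue by representation.
The 1/5 is divided into 2 equal shares of 1/10 among Gbenga, Bankole.
Gbenga is living and takes 1/10.
Bankole is living and takes 1/10.
Morounke is living and takes 1/5.
Uzoma is living and takes 1/5.
Adaeze is living and takes 1/5.

Adaeze 1/5; Bankole 1/10; Gbenga 1/10; Kehinde 1/15; Morounke 1/5; Temitope 1/15; Uzoma 1/5; Zainab 1/15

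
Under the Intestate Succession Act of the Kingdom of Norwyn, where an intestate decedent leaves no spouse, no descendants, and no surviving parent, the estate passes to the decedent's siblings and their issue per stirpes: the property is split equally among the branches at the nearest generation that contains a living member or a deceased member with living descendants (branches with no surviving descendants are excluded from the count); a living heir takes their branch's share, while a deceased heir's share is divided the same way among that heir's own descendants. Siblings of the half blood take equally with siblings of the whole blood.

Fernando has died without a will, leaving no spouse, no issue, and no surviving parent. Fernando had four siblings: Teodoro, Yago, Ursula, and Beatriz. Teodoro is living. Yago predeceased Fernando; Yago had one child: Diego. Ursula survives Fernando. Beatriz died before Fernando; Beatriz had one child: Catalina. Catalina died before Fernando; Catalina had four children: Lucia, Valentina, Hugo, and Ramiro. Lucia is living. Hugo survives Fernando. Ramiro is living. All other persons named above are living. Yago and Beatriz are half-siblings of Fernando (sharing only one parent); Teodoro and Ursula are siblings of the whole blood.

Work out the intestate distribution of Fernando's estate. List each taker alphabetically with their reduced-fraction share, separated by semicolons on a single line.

No spouse, descendants, or parent survives, so the estate passes to Fernando's siblings per stirpes.
Half-blood and whole-blood siblings take equally under the stated rule.
The estate is divided into 4 equal shares of 1/4 among Teodoro, Yago, Ursula, Beatriz.
Teodoro is living and takes 1/4.
Yago predeceased; the 1/4 allotted to Yago's branch passes to Yago's issue by representation.
Diego is the sole taker at this level and receives the full 1/4.
Ursula is living and takes 1/4.
Beatriz predeceased; the 1/4 allotted to Beatriz's branch passes to Beatriz's issue by representation.
Catalina's line is the sole branch at this level, so the full 1/4 passes to Catalina's issue by representation.
The 1/4 is divided into 4 equal shares of 1/16 among Lucia, Valentina, Hugo, Ramiro.
Lucia is living and takes 1/16.
Valentina is living and takes 1/16.
Hugo is living and takes 1/16.
Ramiro is living and takes 1/16.

Diego 1/4; Hugo 1/16; Lucia 1/16; Ramiro 1/16; Teodoro 1/4; Ursula 1/4; Valentina 1/16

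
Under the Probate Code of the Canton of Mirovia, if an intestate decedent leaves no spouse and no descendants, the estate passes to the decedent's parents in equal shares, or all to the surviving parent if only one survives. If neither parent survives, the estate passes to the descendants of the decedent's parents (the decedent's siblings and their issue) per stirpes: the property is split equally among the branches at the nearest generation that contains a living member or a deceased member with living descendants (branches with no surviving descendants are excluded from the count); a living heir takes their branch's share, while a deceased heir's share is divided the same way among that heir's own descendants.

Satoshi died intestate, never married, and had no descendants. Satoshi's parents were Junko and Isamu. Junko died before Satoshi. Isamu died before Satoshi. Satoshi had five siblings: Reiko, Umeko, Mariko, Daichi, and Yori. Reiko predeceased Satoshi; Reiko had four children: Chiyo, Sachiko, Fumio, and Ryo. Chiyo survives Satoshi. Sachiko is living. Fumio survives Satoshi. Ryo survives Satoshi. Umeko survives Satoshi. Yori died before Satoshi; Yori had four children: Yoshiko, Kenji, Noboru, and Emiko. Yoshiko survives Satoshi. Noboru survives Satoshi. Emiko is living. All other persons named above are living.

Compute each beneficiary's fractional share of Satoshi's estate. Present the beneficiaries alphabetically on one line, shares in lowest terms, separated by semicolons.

Neither parent survives and there are no descendants, so the estate passes to Satoshi's siblings and their issue per stirpes.
The estate is divided into 5 equal shares of 1/5 among Reiko, Umeko, Mariko, Daichi, Yori.
Reiko predeceased; the 1/5 allotted to Reiko's branch passes to Reiko's issue by representation.
The 1/5 is divided into 4 equal shares of 1/20 among Chiyo, Sachiko, Fumio, Ryo.
Chiyo is living and takes 1/20.
Sachiko is living and takes 1/20.
Fumio is living and takes 1/20.
Ryo is living and takes 1/20.
Umeko is living and takes 1/5.
Mariko is living and takes 1/5.
Daichi is living and takes 1/5.
Yori predeceased; the 1/5 allotted to Yori's branch passes to Yori's issue by representation.
The 1/5 is divided into 4 equal shares of 1/20 among Yoshiko, Kenji, Noboru, Emiko.
Yoshiko is living and takes 1/20.
Kenji is living and takes 1/20.
Noboru is living and takes 1/20.
Emiko is living and takes 1/20.

Chiyo 1/20; Daichi 1/5; Emiko 1/20; Fumio 1/20; Kenji 1/20; Mariko 1/5; Noboru 1/20; Ryo 1/20; Sachiko 1/20; Umeko 1/5; Yoshiko 1/20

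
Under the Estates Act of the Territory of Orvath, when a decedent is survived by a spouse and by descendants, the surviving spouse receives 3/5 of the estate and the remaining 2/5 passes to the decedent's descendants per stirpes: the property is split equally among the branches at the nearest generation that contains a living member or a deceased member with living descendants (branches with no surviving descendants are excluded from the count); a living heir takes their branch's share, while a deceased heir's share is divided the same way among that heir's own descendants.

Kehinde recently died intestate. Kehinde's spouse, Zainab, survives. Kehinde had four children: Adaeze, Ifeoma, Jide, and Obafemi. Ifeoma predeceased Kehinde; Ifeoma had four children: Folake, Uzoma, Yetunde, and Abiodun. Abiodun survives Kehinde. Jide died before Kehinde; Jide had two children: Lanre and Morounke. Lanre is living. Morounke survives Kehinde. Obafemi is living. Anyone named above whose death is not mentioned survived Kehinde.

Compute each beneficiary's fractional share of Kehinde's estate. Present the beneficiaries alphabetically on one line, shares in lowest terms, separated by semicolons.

Abiodun 1/40; Adaeze 1/10; Folake 1/40; Lanre 1/20; Morounke 1/20; Obafemi 1/10; Uzoma 1/40; Yetunde 1/40; Zainab 3/5

Zainab, as surviving spouse, takes 3/5.
The remaining 2/5 passes to Kehinde's descendants per stirpes.
The 2/5 is divided into 4 equal shares of 1/10 among Adaeze, Ifeoma, Jide, Obafemi.
Adaeze is living and takes 1/10.
Ifeoma predeceased; the 1/10 allotted to Ifeoma's branch passes to Ifeoma's issue by representation.
The 1/10 is divided into 4 equal shares of 1/40 among Folake, Uzoma, Yetunde, Abiodun.
Folake is living and takes 1/40.
Uzoma is living and takes 1/40.
Yetunde is living and takes 1/40.
Abiodun is living and takes 1/40.
Jide predeceased; the 1/10 allotted to Jide's branch passes to Jide's issue by representation.
The 1/10 is divided into 2 equal shares of 1/20 among Lanre, Morounke.
Lanre is living and takes 1/20.
Morounke is living and takes 1/20.
Obafemi is living and takes 1/10.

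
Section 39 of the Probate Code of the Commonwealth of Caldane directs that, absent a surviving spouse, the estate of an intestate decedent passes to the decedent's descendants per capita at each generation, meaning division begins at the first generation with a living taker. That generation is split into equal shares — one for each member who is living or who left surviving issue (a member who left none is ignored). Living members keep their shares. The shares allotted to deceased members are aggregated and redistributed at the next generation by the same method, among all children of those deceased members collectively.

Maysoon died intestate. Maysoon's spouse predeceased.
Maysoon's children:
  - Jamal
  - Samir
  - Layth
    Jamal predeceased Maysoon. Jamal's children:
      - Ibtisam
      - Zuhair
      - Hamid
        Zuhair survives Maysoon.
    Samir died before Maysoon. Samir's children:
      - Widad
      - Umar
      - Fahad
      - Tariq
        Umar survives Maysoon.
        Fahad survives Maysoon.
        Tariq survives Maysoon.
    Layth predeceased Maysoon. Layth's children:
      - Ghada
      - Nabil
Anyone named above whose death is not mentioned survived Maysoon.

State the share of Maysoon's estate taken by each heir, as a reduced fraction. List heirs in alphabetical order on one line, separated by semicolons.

Fahad 1/9; Ghada 1/9; Hamid 1/9; Ibtisam 1/9; Nabil 1/9; Tariq 1/9; Umar 1/9; Widad 1/9; Zuhair 1/9

There is no surviving spouse, so the entire estate passes to Maysoon's descendants per capita at each generation.
No one at generation 1 (Jamal, Samir, Layth) is living; moving to the next generation.
At generation 2 (Ibtisam, Zuhair, Hamid, Widad, Umar, Fahad, Tariq, Ghada, Nabil) there are 9 shares of (1)/9 = 1/9 each.
Living: Ibtisam, Zuhair, Hamid, Widad, Umar, Fahad, Tariq, Ghada, and Nabil — each takes 1/9.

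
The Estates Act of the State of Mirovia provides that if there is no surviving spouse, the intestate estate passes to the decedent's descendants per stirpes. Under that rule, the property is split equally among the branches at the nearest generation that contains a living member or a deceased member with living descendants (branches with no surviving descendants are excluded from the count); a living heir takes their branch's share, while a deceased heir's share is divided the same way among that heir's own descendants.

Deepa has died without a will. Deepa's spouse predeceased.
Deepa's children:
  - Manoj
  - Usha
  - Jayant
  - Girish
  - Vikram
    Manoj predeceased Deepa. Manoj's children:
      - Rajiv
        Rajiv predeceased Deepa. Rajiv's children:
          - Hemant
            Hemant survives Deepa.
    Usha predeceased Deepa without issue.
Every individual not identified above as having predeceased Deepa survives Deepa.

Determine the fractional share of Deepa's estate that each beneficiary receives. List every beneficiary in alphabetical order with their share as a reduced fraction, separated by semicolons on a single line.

There is no surviving spouse, so the entire estate passes to Deepa's descendants per stirpes.
Usha left no surviving issue, so that branch lapses and is disregarded.
The estate is divided into 4 equal shares of 1/4 among Manoj, Jayant, Girish, Vikram.
Manoj predeceased; the 1/4 allotted to Manoj's branch passes to Manoj's issue by representation.
Rajiv's line is the sole branch at this level, so the full 1/4 passes to Rajiv's issue by representation.
Hemant is the sole taker at this level and receives the full 1/4.
Jayant is living and takes 1/4.
Girish is living and takes 1/4.
Vikram is living and takes 1/4.

Girish 1/4; Hemant 1/4; Jayant 1/4; Vikram 1/4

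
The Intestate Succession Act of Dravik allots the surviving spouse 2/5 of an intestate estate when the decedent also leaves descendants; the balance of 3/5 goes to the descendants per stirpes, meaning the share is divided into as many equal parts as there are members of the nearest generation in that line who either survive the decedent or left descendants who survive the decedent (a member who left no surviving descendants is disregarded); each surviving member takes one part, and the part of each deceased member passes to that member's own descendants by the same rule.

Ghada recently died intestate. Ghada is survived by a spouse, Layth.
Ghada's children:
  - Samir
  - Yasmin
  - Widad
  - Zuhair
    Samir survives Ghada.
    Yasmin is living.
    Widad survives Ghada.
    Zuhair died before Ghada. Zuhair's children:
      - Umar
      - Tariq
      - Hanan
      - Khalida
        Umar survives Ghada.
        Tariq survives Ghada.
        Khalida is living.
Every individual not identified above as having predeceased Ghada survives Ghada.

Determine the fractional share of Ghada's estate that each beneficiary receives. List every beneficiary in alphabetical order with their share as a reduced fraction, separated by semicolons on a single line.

Hanan 3/80; Khalida 3/80; Layth 2/5; Samir 3/20; Tariq 3/80; Umar 3/80; Widad 3/20; Yasmin 3/20

Layth, as surviving spouse, takes 2/5.
The remaining 3/5 passes to Ghada's descendants per stirpes.
The 3/5 is divided into 4 equal shares of 3/20 among Samir, Yasmin, Widad, Zuhair.
Samir is living and takes 3/20.
Yasmin is living and takes 3/20.
Widad is living and takes 3/20.
Zuhair predeceased; the 3/20 allotted to Zuhair's branch passes to Zuhair's issue by representation.
The 3/20 is divided into 4 equal shares of 3/80 among Umar, Tariq, Hanan, Khalida.
Umar is living and takes 3/80.
Tariq is living and takes 3/80.
Hanan is living and takes 3/80.
Khalida is living and takes 3/80.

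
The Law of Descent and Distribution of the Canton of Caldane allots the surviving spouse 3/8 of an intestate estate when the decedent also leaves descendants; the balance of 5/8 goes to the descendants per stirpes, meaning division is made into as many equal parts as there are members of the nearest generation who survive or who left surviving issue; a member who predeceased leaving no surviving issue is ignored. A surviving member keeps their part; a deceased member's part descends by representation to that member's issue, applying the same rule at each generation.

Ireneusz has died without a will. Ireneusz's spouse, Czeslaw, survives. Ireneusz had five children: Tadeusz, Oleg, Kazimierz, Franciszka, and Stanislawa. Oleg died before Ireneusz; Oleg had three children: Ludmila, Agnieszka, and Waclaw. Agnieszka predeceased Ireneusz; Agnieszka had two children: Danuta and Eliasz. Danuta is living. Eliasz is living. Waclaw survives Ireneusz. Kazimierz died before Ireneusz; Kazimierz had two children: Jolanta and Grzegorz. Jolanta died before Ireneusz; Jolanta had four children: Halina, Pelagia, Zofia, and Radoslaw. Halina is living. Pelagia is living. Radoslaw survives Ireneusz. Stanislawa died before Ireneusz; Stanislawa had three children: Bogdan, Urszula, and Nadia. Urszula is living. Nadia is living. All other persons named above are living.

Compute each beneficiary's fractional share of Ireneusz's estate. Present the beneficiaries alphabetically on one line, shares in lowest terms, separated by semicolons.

Bogdan 1/24; Czeslaw 3/8; Danuta 1/48; Eliasz 1/48; Franciszka 1/8; Grzegorz 1/16; Halina 1/64; Ludmila 1/24; Nadia 1/24; Pelagia 1/64; Radoslaw 1/64; Tadeusz 1/8; Urszula 1/24; Waclaw 1/24; Zofia 1/64

Czeslaw, as surviving spouse, takes 3/8.
The remaining 5/8 passes to Ireneusz's descendants per stirpes.
The 5/8 is divided into 5 equal shares of 1/8 among Tadeusz, Oleg, Kazimierz, Franciszka, Stanislawa.
Tadeusz is living and takes 1/8.
Oleg predeceased; the 1/8 allotted to Oleg's branch passes to Oleg's issue by representation.
The 1/8 is divided into 3 equal shares of 1/24 among Ludmila, Agnieszka, Waclaw.
Ludmila is living and takes 1/24.
Agnieszka predeceased; the 1/24 allotted to Agnieszka's branch passes to Agnieszka's issue by representation.
The 1/24 is divided into 2 equal shares of 1/48 among Danuta, Eliasz.
Danuta is living and takes 1/48.
Eliasz is living and takes 1/48.
Waclaw is living and takes 1/24.
Kazimierz predeceased; the 1/8 allotted to Kazimierz's branch passes to Kazimierz's issue by representation.
The 1/8 is divided into 2 equal shares of 1/16 among Jolanta, Grzegorz.
Jolanta predeceased; the 1/16 allotted to Jolanta's branch passes to Jolanta's issue by representation.
The 1/16 is divided into 4 equal shares of 1/64 among Halina, Pelagia, Zofia, Radoslaw.
Halina is living and takes 1/64.
Pelagia is living and takes 1/64.
Zofia is living and takes 1/64.
Radoslaw is living and takes 1/64.
Grzegorz is living and takes 1/16.
Franciszka is living and takes 1/8.
Stanislawa predeceased; the 1/8 allotted to Stanislawa's branch passes to Stanislawa's issue by representation.
The 1/8 is divided into 3 equal shares of 1/24 among Bogdan, Urszula, Nadia.
Bogdan is living and takes 1/24.
Urszula is living and takes 1/24.
Nadia is living and takes 1/24.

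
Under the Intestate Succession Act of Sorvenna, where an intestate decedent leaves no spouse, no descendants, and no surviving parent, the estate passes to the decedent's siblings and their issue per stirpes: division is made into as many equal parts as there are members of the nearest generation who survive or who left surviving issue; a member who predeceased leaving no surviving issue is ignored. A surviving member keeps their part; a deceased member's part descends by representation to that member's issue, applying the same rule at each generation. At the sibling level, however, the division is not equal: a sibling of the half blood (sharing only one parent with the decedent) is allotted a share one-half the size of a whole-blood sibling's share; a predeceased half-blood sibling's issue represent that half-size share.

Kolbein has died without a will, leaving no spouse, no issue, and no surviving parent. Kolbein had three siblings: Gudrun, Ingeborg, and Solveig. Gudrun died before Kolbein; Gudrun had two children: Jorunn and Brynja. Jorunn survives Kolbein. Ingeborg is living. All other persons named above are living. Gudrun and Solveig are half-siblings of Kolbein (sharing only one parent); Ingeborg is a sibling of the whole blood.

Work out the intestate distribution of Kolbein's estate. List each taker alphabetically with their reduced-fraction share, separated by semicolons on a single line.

Brynja 1/8; Ingeborg 1/2; Jorunn 1/8; Solveig 1/4

No spouse, descendants, or parent survives, so the estate passes to Kolbein's siblings per stirpes.
Half-blood siblings count for one-half the weight of whole-blood siblings at the initial division.
Dividing 1 in proportion to weights (total weight 2): Gudrun (weight 1/2) → 1/4; Ingeborg (weight 1) → 1/2; Solveig (weight 1/2) → 1/4.
Gudrun predeceased; the 1/4 allotted to Gudrun's branch passes to Gudrun's issue by representation.
The 1/4 is divided into 2 equal shares of 1/8 among Jorunn, Brynja.
Jorunn is living and takes 1/8.
Brynja is living and takes 1/8.
Ingeborg is living and takes 1/2.
Solveig is living and takes 1/4.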